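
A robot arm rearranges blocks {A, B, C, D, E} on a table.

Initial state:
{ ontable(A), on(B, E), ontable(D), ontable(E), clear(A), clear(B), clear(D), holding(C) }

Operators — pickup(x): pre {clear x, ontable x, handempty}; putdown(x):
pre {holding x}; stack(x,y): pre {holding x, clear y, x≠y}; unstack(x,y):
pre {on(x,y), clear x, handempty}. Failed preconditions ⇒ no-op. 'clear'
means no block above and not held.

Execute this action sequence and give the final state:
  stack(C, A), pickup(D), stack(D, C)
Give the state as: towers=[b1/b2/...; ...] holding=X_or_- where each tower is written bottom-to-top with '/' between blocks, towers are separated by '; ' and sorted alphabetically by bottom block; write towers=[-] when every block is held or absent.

step 1 (stack(C, A)): towers=[A/C; D; E/B] holding=-
step 2 (pickup(D)): towers=[A/C; E/B] holding=D
step 3 (stack(D, C)): towers=[A/C/D; E/B] holding=-

towers=[A/C/D; E/B] holding=-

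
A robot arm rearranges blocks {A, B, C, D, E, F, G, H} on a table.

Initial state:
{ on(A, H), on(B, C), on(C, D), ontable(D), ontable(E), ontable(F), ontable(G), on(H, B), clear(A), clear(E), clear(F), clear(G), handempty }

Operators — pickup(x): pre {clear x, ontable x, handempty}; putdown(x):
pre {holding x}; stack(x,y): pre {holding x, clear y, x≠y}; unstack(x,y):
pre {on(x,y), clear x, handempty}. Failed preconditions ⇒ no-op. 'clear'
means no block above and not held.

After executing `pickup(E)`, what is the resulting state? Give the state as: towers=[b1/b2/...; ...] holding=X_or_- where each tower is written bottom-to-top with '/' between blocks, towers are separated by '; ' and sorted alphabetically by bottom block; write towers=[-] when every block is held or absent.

towers=[D/C/B/H/A; F; G] holding=E

before: towers=[D/C/B/H/A; E; F; G] holding=-
pre[pickup(E)]: clear(E) yes, ontable(E) yes, handempty yes
all met → apply pickup(E)
after:  towers=[D/C/B/H/A; F; G] holding=E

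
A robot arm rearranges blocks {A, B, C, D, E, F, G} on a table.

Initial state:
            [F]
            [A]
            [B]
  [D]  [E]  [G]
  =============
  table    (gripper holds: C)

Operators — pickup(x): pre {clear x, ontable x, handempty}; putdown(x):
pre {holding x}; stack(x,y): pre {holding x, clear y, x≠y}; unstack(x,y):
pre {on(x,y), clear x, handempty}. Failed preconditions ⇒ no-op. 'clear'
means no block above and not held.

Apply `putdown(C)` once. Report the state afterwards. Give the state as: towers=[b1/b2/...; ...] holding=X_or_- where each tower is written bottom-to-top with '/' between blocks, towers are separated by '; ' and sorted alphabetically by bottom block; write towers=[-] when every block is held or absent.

towers=[C; D; E; G/B/A/F] holding=-

before: towers=[D; E; G/B/A/F] holding=C
pre[putdown(C)]: holding(C) yes
all met → apply putdown(C)
after:  towers=[C; D; E; G/B/A/F] holding=-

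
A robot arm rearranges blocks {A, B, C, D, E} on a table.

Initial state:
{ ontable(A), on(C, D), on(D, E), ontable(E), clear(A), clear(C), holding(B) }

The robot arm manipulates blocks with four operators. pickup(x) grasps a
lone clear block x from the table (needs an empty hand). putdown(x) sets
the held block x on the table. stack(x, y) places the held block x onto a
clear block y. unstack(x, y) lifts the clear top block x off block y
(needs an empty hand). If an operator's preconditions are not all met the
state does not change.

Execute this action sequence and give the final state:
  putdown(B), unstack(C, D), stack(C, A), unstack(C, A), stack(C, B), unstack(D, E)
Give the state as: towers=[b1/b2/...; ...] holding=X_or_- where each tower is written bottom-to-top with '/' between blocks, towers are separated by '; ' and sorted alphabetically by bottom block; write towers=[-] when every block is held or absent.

step 1 (putdown(B)): towers=[A; B; E/D/C] holding=-
step 2 (unstack(C, D)): towers=[A; B; E/D] holding=C
step 3 (stack(C, A)): towers=[A/C; B; E/D] holding=-
step 4 (unstack(C, A)): towers=[A; B; E/D] holding=C
step 5 (stack(C, B)): towers=[A; B/C; E/D] holding=-
step 6 (unstack(D, E)): towers=[A; B/C; E] holding=D

towers=[A; B/C; E] holding=D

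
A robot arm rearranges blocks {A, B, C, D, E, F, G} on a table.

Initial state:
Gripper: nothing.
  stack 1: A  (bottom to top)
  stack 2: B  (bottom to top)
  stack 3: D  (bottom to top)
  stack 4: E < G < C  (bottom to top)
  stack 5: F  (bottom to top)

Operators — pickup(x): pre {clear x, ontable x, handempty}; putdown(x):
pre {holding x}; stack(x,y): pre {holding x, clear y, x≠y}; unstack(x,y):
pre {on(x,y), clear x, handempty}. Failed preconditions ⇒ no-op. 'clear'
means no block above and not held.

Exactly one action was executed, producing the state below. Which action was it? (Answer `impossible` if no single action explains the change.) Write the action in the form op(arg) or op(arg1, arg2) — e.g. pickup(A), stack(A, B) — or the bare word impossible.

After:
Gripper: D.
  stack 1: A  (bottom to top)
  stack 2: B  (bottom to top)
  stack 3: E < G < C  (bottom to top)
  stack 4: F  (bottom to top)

target: towers=[A; B; E/G/C; F] holding=D
         pickup(B) → towers=[A; D; E/G/C; F] holding=B
         pickup(F) → towers=[A; B; D; E/G/C] holding=F
         pickup(D) → towers=[A; B; E/G/C; F] holding=D  ← match
         pickup(A) → towers=[B; D; E/G/C; F] holding=A
     unstack(C, G) → towers=[A; B; D; E/G; F] holding=C

pickup(D)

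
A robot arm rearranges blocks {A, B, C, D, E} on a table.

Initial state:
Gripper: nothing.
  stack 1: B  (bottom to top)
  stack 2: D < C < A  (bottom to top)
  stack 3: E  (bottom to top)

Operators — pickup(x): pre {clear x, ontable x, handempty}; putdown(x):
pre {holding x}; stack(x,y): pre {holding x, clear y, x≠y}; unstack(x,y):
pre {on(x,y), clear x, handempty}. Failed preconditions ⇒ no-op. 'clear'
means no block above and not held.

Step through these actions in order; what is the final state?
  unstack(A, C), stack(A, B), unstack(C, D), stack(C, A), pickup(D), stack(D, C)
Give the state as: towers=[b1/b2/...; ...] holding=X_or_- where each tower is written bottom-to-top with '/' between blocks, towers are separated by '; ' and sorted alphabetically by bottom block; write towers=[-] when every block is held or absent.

towers=[B/A/C/D; E] holding=-

step 1 (unstack(A, C)): towers=[B; D/C; E] holding=A
step 2 (stack(A, B)): towers=[B/A; D/C; E] holding=-
step 3 (unstack(C, D)): towers=[B/A; D; E] holding=C
step 4 (stack(C, A)): towers=[B/A/C; D; E] holding=-
step 5 (pickup(D)): towers=[B/A/C; E] holding=D
step 6 (stack(D, C)): towers=[B/A/C/D; E] holding=-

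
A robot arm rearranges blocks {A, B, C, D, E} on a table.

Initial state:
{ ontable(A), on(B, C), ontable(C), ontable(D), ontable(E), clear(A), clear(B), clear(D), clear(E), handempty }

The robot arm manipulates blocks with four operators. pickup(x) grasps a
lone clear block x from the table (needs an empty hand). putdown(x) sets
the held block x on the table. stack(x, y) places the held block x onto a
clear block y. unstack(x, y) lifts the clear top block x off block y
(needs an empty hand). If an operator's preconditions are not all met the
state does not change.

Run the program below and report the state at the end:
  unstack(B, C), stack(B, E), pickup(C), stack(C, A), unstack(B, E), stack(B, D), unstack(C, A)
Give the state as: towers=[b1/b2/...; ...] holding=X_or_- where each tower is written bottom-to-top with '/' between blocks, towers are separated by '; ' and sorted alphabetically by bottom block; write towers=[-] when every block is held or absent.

towers=[A; D/B; E] holding=C

step 1 (unstack(B, C)): towers=[A; C; D; E] holding=B
step 2 (stack(B, E)): towers=[A; C; D; E/B] holding=-
step 3 (pickup(C)): towers=[A; D; E/B] holding=C
step 4 (stack(C, A)): towers=[A/C; D; E/B] holding=-
step 5 (unstack(B, E)): towers=[A/C; D; E] holding=B
step 6 (stack(B, D)): towers=[A/C; D/B; E] holding=-
step 7 (unstack(C, A)): towers=[A; D/B; E] holding=C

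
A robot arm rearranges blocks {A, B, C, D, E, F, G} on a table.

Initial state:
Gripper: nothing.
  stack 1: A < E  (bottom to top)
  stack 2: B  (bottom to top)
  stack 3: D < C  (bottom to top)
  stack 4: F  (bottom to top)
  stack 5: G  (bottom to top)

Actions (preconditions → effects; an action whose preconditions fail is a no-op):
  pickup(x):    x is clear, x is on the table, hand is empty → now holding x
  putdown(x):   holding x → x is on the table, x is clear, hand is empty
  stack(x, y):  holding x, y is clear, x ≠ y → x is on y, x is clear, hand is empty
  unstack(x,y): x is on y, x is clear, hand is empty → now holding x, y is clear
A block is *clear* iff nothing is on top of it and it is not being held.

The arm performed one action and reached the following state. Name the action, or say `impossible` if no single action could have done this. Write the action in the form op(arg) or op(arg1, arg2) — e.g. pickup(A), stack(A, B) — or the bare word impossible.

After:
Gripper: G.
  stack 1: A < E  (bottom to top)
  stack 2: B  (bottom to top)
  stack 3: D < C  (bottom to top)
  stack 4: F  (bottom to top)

pickup(G)

target: towers=[A/E; B; D/C; F] holding=G
         pickup(B) → towers=[A/E; D/C; F; G] holding=B
         pickup(F) → towers=[A/E; B; D/C; G] holding=F
         pickup(G) → towers=[A/E; B; D/C; F] holding=G  ← match
     unstack(E, A) → towers=[A; B; D/C; F; G] holding=E
     unstack(C, D) → towers=[A/E; B; D; F; G] holding=C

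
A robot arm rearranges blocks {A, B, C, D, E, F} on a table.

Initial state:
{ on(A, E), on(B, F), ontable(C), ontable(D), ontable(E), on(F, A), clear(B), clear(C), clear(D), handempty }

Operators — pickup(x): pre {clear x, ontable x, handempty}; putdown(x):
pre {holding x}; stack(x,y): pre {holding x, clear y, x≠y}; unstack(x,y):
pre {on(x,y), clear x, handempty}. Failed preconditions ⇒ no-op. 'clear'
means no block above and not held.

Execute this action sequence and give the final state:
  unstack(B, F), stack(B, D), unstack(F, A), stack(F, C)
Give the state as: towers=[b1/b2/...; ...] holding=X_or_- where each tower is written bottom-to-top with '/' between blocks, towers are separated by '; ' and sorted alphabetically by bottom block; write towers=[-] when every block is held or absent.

step 1 (unstack(B, F)): towers=[C; D; E/A/F] holding=B
step 2 (stack(B, D)): towers=[C; D/B; E/A/F] holding=-
step 3 (unstack(F, A)): towers=[C; D/B; E/A] holding=F
step 4 (stack(F, C)): towers=[C/F; D/B; E/A] holding=-

towers=[C/F; D/B; E/A] holding=-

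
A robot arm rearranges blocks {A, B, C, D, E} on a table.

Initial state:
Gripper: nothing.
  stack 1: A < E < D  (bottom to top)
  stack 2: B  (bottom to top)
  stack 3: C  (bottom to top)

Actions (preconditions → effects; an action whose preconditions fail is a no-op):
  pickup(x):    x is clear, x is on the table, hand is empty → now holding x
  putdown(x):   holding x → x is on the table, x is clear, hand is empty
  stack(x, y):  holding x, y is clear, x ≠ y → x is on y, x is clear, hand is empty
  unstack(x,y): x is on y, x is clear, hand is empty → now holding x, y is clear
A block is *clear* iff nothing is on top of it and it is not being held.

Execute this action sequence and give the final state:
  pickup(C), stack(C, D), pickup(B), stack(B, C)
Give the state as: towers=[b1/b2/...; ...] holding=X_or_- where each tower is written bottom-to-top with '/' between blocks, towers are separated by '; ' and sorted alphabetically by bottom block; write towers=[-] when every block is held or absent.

towers=[A/E/D/C/B] holding=-

step 1 (pickup(C)): towers=[A/E/D; B] holding=C
step 2 (stack(C, D)): towers=[A/E/D/C; B] holding=-
step 3 (pickup(B)): towers=[A/E/D/C] holding=B
step 4 (stack(B, C)): towers=[A/E/D/C/B] holding=-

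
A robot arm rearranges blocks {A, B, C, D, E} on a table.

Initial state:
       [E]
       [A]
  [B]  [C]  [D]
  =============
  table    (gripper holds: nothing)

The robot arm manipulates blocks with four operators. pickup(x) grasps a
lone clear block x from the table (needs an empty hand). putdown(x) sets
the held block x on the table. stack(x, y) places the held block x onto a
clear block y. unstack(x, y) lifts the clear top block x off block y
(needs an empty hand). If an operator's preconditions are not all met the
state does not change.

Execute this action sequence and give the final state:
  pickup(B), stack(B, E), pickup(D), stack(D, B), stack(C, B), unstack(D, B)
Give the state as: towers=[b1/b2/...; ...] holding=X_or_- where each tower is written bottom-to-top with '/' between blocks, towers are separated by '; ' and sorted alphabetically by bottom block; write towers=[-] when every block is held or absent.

step 1 (pickup(B)): towers=[C/A/E; D] holding=B
step 2 (stack(B, E)): towers=[C/A/E/B; D] holding=-
step 3 (pickup(D)): towers=[C/A/E/B] holding=D
step 4 (stack(D, B)): towers=[C/A/E/B/D] holding=-
step 5 (stack(C, B)) [no-op]: towers=[C/A/E/B/D] holding=-
step 6 (unstack(D, B)): towers=[C/A/E/B] holding=D

towers=[C/A/E/B] holding=D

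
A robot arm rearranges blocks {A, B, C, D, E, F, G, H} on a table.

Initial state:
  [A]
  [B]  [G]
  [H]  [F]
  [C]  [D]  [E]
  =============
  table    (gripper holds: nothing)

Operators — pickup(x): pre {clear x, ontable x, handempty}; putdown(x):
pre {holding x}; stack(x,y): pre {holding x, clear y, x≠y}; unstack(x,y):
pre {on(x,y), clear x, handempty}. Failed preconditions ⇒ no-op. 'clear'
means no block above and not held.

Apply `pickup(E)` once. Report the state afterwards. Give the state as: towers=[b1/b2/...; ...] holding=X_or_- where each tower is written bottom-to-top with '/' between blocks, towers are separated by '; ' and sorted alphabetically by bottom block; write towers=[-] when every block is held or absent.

before: towers=[C/H/B/A; D/F/G; E] holding=-
pre[pickup(E)]: clear(E) ✓, ontable(E) ✓, handempty ✓
all met → apply pickup(E)
after:  towers=[C/H/B/A; D/F/G] holding=E

towers=[C/H/B/A; D/F/G] holding=E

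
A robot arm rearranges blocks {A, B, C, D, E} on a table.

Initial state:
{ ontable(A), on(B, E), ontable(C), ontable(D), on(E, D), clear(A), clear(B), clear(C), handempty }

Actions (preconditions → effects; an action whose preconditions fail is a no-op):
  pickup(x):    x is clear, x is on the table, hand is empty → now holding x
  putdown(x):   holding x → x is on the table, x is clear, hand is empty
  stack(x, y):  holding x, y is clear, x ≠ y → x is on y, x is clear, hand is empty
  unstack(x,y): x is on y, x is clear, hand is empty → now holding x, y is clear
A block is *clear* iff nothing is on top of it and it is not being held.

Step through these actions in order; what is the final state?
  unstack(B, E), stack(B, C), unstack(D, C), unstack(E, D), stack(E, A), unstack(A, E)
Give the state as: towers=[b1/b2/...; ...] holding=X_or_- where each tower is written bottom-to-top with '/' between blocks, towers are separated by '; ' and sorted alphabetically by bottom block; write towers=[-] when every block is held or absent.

towers=[A/E; C/B; D] holding=-

step 1 (unstack(B, E)): towers=[A; C; D/E] holding=B
step 2 (stack(B, C)): towers=[A; C/B; D/E] holding=-
step 3 (unstack(D, C)) [no-op]: towers=[A; C/B; D/E] holding=-
step 4 (unstack(E, D)): towers=[A; C/B; D] holding=E
step 5 (stack(E, A)): towers=[A/E; C/B; D] holding=-
step 6 (unstack(A, E)) [no-op]: towers=[A/E; C/B; D] holding=-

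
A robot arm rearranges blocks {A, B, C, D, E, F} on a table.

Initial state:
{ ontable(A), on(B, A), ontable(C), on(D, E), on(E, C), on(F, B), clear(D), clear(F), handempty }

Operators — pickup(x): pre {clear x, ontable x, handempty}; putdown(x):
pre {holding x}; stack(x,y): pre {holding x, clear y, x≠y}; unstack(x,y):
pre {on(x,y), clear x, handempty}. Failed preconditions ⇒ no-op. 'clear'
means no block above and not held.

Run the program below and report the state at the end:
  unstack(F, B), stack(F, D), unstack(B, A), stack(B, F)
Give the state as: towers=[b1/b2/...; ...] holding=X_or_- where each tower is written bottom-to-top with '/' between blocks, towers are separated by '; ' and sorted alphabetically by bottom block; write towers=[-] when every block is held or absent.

step 1 (unstack(F, B)): towers=[A/B; C/E/D] holding=F
step 2 (stack(F, D)): towers=[A/B; C/E/D/F] holding=-
step 3 (unstack(B, A)): towers=[A; C/E/D/F] holding=B
step 4 (stack(B, F)): towers=[A; C/E/D/F/B] holding=-

towers=[A; C/E/D/F/B] holding=-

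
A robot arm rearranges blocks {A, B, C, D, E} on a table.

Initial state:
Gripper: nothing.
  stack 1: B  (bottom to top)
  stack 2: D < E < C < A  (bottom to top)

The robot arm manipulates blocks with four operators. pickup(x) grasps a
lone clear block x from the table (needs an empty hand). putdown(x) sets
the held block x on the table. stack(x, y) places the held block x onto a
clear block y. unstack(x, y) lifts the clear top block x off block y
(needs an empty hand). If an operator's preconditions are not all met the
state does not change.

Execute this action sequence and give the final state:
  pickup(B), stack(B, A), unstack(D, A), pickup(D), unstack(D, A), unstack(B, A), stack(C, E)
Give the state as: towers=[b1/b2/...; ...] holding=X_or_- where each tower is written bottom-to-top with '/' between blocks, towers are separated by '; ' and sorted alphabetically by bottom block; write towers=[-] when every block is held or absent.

towers=[D/E/C/A] holding=B

step 1 (pickup(B)): towers=[D/E/C/A] holding=B
step 2 (stack(B, A)): towers=[D/E/C/A/B] holding=-
step 3 (unstack(D, A)) [no-op]: towers=[D/E/C/A/B] holding=-
step 4 (pickup(D)) [no-op]: towers=[D/E/C/A/B] holding=-
step 5 (unstack(D, A)) [no-op]: towers=[D/E/C/A/B] holding=-
step 6 (unstack(B, A)): towers=[D/E/C/A] holding=B
step 7 (stack(C, E)) [no-op]: towers=[D/E/C/A] holding=B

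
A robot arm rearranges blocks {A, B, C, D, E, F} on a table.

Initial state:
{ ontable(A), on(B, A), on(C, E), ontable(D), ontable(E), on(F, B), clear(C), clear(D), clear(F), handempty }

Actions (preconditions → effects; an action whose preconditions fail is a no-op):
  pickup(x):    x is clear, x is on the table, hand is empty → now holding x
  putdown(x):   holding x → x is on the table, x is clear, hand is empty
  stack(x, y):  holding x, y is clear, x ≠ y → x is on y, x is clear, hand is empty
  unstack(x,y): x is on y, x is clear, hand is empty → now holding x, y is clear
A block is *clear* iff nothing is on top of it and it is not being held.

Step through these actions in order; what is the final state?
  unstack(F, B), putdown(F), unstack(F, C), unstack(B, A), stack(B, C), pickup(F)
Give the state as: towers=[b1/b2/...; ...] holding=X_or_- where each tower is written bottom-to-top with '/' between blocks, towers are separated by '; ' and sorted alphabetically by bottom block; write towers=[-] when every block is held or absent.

towers=[A; D; E/C/B] holding=F

step 1 (unstack(F, B)): towers=[A/B; D; E/C] holding=F
step 2 (putdown(F)): towers=[A/B; D; E/C; F] holding=-
step 3 (unstack(F, C)) [no-op]: towers=[A/B; D; E/C; F] holding=-
step 4 (unstack(B, A)): towers=[A; D; E/C; F] holding=B
step 5 (stack(B, C)): towers=[A; D; E/C/B; F] holding=-
step 6 (pickup(F)): towers=[A; D; E/C/B] holding=F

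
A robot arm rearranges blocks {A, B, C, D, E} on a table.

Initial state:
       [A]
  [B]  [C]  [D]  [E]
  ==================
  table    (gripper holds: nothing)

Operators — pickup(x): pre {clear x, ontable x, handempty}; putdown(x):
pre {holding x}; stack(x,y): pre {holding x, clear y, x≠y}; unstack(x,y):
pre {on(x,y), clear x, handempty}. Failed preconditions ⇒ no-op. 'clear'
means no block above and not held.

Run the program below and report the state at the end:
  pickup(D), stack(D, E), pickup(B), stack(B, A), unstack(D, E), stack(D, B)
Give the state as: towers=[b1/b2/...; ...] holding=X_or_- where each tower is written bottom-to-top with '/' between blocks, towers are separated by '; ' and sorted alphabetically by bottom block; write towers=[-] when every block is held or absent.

step 1 (pickup(D)): towers=[B; C/A; E] holding=D
step 2 (stack(D, E)): towers=[B; C/A; E/D] holding=-
step 3 (pickup(B)): towers=[C/A; E/D] holding=B
step 4 (stack(B, A)): towers=[C/A/B; E/D] holding=-
step 5 (unstack(D, E)): towers=[C/A/B; E] holding=D
step 6 (stack(D, B)): towers=[C/A/B/D; E] holding=-

towers=[C/A/B/D; E] holding=-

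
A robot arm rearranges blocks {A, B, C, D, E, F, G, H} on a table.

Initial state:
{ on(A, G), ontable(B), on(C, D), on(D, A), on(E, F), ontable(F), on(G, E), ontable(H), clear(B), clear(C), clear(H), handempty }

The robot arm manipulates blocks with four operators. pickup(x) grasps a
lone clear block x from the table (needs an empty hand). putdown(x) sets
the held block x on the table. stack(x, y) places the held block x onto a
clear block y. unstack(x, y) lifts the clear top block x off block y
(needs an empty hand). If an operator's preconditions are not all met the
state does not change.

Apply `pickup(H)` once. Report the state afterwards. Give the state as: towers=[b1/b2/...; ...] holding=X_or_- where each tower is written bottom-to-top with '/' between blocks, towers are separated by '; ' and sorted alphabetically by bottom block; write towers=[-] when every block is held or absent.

towers=[B; F/E/G/A/D/C] holding=H

before: towers=[B; F/E/G/A/D/C; H] holding=-
pre[pickup(H)]: clear(H) ok, ontable(H) ok, handempty ok
all met → apply pickup(H)
after:  towers=[B; F/E/G/A/D/C] holding=H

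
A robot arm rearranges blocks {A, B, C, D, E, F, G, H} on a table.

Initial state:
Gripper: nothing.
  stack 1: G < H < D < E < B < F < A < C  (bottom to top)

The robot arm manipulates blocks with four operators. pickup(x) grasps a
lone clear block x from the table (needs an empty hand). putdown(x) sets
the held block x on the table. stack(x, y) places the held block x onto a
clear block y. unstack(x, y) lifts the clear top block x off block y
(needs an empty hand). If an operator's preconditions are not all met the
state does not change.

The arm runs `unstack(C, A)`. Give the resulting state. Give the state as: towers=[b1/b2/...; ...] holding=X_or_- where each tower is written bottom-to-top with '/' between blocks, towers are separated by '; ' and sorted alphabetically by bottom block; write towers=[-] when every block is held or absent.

before: towers=[G/H/D/E/B/F/A/C] holding=-
pre[unstack(C, A)]: on(C,A) ok, clear(C) ok, handempty ok
all met → apply unstack(C, A)
after:  towers=[G/H/D/E/B/F/A] holding=C

towers=[G/H/D/E/B/F/A] holding=C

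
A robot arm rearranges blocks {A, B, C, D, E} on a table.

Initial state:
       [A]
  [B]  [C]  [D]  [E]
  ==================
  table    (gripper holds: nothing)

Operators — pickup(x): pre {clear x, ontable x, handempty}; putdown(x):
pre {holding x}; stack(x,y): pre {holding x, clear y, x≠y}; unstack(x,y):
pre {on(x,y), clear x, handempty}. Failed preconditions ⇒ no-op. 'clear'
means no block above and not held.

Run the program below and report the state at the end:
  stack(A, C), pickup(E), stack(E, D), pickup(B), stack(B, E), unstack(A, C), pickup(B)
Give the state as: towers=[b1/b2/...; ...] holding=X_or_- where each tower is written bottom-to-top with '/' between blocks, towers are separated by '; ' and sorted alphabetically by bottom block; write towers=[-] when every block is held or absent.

step 1 (stack(A, C)) [no-op]: towers=[B; C/A; D; E] holding=-
step 2 (pickup(E)): towers=[B; C/A; D] holding=E
step 3 (stack(E, D)): towers=[B; C/A; D/E] holding=-
step 4 (pickup(B)): towers=[C/A; D/E] holding=B
step 5 (stack(B, E)): towers=[C/A; D/E/B] holding=-
step 6 (unstack(A, C)): towers=[C; D/E/B] holding=A
step 7 (pickup(B)) [no-op]: towers=[C; D/E/B] holding=A

towers=[C; D/E/B] holding=A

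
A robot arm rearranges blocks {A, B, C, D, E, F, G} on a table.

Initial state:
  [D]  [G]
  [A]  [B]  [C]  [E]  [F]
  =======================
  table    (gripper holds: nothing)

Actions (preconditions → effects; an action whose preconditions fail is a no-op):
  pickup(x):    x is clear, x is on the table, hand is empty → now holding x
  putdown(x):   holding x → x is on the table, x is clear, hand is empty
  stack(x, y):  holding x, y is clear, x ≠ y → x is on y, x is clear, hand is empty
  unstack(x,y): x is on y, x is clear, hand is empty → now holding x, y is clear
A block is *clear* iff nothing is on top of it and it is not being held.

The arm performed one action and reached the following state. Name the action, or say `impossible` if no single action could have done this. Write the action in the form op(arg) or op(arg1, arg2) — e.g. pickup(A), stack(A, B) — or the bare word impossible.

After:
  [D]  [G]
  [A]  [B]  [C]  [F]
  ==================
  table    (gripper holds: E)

target: towers=[A/D; B/G; C; F] holding=E
         pickup(F) → towers=[A/D; B/G; C; E] holding=F
     unstack(G, B) → towers=[A/D; B; C; E; F] holding=G
     unstack(D, A) → towers=[A; B/G; C; E; F] holding=D
         pickup(E) → towers=[A/D; B/G; C; F] holding=E  ← match
         pickup(C) → towers=[A/D; B/G; E; F] holding=C

pickup(E)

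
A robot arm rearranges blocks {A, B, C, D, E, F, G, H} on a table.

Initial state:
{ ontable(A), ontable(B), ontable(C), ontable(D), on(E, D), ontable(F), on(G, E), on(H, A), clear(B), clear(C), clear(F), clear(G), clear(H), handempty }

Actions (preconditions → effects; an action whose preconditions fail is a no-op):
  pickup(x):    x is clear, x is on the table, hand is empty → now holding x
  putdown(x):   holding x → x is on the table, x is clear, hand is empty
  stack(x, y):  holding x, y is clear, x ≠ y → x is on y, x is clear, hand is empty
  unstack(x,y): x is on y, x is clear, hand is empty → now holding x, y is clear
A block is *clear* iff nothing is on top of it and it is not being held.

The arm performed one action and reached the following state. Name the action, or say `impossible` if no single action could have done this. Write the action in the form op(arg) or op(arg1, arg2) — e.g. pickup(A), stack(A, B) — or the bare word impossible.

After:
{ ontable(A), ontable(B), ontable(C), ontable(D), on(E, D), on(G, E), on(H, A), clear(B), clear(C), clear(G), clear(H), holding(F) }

target: towers=[A/H; B; C; D/E/G] holding=F
     unstack(G, E) → towers=[A/H; B; C; D/E; F] holding=G
     unstack(H, A) → towers=[A; B; C; D/E/G; F] holding=H
         pickup(B) → towers=[A/H; C; D/E/G; F] holding=B
         pickup(F) → towers=[A/H; B; C; D/E/G] holding=F  ← match
         pickup(C) → towers=[A/H; B; D/E/G; F] holding=C

pickup(F)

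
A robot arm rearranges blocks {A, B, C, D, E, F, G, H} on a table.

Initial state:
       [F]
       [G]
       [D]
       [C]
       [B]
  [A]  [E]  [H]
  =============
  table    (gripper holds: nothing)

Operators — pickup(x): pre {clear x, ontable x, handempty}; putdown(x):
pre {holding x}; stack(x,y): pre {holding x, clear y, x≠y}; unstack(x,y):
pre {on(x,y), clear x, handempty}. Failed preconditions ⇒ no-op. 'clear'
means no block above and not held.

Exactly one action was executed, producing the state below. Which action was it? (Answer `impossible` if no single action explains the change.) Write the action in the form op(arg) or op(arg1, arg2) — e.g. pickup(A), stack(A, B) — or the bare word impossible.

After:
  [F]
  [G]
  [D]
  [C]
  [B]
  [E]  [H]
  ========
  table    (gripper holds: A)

target: towers=[E/B/C/D/G/F; H] holding=A
         pickup(A) → towers=[E/B/C/D/G/F; H] holding=A  ← match
         pickup(H) → towers=[A; E/B/C/D/G/F] holding=H
     unstack(F, G) → towers=[A; E/B/C/D/G; H] holding=F

pickup(A)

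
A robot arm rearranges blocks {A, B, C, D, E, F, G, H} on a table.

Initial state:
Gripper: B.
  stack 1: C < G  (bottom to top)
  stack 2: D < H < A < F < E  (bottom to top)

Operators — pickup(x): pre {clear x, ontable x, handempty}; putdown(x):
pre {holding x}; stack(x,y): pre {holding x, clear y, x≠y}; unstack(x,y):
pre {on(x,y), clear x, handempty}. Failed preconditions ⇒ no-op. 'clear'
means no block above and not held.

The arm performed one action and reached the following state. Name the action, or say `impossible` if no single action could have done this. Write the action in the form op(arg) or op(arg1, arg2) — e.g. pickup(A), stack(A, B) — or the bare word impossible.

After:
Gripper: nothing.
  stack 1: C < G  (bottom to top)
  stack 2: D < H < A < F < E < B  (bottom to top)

stack(B, E)

target: towers=[C/G; D/H/A/F/E/B] holding=-
        putdown(B) → towers=[B; C/G; D/H/A/F/E] holding=-
       stack(B, G) → towers=[C/G/B; D/H/A/F/E] holding=-
       stack(B, E) → towers=[C/G; D/H/A/F/E/B] holding=-  ← match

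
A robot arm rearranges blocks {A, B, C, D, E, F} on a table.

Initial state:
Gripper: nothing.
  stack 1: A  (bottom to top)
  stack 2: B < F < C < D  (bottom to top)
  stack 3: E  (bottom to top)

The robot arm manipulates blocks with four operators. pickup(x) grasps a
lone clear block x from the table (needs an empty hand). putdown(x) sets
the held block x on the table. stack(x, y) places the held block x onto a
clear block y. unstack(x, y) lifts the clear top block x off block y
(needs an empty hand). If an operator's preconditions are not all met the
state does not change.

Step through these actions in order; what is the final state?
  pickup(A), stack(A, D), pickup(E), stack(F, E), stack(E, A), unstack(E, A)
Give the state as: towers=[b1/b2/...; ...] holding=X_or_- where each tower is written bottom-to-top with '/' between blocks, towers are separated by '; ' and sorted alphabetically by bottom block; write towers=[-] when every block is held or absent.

towers=[B/F/C/D/A] holding=E

step 1 (pickup(A)): towers=[B/F/C/D; E] holding=A
step 2 (stack(A, D)): towers=[B/F/C/D/A; E] holding=-
step 3 (pickup(E)): towers=[B/F/C/D/A] holding=E
step 4 (stack(F, E)) [no-op]: towers=[B/F/C/D/A] holding=E
step 5 (stack(E, A)): towers=[B/F/C/D/A/E] holding=-
step 6 (unstack(E, A)): towers=[B/F/C/D/A] holding=E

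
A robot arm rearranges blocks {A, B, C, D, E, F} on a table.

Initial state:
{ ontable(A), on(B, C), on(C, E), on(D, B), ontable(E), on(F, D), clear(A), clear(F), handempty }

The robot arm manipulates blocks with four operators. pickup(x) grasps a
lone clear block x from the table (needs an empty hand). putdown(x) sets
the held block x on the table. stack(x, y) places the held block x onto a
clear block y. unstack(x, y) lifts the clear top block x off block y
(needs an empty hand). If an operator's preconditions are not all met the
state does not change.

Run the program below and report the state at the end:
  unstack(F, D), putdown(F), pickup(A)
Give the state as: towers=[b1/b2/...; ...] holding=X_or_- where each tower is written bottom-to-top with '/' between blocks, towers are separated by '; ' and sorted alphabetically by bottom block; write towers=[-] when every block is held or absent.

step 1 (unstack(F, D)): towers=[A; E/C/B/D] holding=F
step 2 (putdown(F)): towers=[A; E/C/B/D; F] holding=-
step 3 (pickup(A)): towers=[E/C/B/D; F] holding=A

towers=[E/C/B/D; F] holding=A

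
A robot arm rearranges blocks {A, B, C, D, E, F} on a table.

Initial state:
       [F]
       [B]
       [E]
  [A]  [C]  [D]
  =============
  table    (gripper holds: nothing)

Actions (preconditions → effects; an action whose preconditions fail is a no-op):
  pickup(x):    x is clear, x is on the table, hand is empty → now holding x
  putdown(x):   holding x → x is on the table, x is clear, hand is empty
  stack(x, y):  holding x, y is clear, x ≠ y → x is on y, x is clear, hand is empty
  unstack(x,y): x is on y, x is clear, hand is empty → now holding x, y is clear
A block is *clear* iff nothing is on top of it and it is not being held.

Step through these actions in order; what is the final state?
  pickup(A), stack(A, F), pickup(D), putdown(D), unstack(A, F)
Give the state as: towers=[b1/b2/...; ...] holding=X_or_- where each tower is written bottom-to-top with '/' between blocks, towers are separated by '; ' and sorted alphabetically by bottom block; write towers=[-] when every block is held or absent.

step 1 (pickup(A)): towers=[C/E/B/F; D] holding=A
step 2 (stack(A, F)): towers=[C/E/B/F/A; D] holding=-
step 3 (pickup(D)): towers=[C/E/B/F/A] holding=D
step 4 (putdown(D)): towers=[C/E/B/F/A; D] holding=-
step 5 (unstack(A, F)): towers=[C/E/B/F; D] holding=A

towers=[C/E/B/F; D] holding=A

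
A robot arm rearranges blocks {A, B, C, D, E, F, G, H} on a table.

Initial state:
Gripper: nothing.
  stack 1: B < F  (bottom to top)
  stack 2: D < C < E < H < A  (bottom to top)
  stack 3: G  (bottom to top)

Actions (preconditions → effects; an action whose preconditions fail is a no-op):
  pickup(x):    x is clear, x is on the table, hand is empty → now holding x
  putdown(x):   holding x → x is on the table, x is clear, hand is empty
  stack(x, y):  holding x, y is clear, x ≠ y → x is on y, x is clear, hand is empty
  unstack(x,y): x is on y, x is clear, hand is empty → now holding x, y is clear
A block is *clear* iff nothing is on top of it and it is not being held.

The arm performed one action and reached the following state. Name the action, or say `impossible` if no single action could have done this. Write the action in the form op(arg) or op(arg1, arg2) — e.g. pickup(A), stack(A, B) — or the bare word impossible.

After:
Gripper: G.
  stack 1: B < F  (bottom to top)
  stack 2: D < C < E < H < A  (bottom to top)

target: towers=[B/F; D/C/E/H/A] holding=G
         pickup(G) → towers=[B/F; D/C/E/H/A] holding=G  ← match
     unstack(A, H) → towers=[B/F; D/C/E/H; G] holding=A
     unstack(F, B) → towers=[B; D/C/E/H/A; G] holding=F

pickup(G)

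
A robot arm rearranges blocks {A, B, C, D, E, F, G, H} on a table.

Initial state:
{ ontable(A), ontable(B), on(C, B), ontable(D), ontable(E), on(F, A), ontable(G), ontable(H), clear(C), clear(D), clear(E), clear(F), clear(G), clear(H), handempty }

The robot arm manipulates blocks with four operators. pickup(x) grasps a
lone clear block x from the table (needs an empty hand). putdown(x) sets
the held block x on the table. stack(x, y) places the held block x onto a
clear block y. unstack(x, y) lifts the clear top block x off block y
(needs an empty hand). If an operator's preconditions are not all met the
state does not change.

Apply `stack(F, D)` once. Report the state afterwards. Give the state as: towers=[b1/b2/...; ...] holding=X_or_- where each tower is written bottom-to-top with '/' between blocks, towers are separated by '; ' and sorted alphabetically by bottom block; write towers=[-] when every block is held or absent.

towers=[A/F; B/C; D; E; G; H] holding=-

before: towers=[A/F; B/C; D; E; G; H] holding=-
pre[stack(F, D)]: holding(F) no, clear(D) yes, F≠D yes
holding(F) unmet → stack(F, D) is a no-op
after:  towers=[A/F; B/C; D; E; G; H] holding=-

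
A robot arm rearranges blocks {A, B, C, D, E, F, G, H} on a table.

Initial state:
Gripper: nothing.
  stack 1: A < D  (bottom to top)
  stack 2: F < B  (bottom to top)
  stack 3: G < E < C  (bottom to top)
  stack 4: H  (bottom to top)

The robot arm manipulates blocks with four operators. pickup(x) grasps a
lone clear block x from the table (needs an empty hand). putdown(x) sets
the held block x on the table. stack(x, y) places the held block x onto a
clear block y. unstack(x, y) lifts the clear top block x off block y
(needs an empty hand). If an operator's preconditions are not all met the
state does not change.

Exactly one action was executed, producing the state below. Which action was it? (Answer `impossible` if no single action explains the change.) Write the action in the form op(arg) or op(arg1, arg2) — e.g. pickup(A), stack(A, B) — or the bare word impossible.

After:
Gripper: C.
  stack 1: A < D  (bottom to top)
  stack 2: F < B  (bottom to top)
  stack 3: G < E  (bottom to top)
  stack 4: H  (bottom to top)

unstack(C, E)

target: towers=[A/D; F/B; G/E; H] holding=C
         pickup(H) → towers=[A/D; F/B; G/E/C] holding=H
     unstack(B, F) → towers=[A/D; F; G/E/C; H] holding=B
     unstack(D, A) → towers=[A; F/B; G/E/C; H] holding=D
     unstack(C, E) → towers=[A/D; F/B; G/E; H] holding=C  ← match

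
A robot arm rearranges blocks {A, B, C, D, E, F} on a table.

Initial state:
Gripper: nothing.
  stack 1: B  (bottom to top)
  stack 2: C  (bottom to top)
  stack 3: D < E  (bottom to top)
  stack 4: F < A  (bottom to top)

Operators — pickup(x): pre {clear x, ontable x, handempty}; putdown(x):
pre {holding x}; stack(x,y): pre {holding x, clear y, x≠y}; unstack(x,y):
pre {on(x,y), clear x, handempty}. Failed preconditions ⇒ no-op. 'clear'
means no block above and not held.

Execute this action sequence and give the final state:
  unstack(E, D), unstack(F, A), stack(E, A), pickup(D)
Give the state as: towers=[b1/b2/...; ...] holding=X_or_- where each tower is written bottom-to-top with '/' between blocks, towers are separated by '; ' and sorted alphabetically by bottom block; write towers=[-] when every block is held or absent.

step 1 (unstack(E, D)): towers=[B; C; D; F/A] holding=E
step 2 (unstack(F, A)) [no-op]: towers=[B; C; D; F/A] holding=E
step 3 (stack(E, A)): towers=[B; C; D; F/A/E] holding=-
step 4 (pickup(D)): towers=[B; C; F/A/E] holding=D

towers=[B; C; F/A/E] holding=D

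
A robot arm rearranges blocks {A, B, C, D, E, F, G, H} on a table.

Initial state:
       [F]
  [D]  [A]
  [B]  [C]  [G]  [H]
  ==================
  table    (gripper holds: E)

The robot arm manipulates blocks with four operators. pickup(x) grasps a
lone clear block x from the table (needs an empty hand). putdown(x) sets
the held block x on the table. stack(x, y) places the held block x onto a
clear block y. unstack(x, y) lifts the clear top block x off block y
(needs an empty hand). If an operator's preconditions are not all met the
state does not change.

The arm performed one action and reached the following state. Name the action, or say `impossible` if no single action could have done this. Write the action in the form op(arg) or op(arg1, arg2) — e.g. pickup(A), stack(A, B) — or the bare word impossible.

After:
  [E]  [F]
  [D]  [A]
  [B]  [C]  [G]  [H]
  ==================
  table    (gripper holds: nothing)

target: towers=[B/D/E; C/A/F; G; H] holding=-
        putdown(E) → towers=[B/D; C/A/F; E; G; H] holding=-
       stack(E, G) → towers=[B/D; C/A/F; G/E; H] holding=-
       stack(E, H) → towers=[B/D; C/A/F; G; H/E] holding=-
       stack(E, F) → towers=[B/D; C/A/F/E; G; H] holding=-
       stack(E, D) → towers=[B/D/E; C/A/F; G; H] holding=-  ← match

stack(E, D)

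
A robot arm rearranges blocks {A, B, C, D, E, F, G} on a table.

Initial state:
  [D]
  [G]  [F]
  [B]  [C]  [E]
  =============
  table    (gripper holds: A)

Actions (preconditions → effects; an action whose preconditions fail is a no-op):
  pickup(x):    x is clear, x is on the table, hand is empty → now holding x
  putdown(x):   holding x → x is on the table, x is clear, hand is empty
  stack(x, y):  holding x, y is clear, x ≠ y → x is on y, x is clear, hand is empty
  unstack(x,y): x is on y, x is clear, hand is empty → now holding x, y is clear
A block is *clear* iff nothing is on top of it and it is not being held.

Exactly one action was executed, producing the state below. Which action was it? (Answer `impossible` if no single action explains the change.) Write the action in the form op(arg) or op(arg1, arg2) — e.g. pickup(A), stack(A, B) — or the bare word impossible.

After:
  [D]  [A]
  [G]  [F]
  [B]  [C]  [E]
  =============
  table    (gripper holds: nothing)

stack(A, F)

target: towers=[B/G/D; C/F/A; E] holding=-
        putdown(A) → towers=[A; B/G/D; C/F; E] holding=-
       stack(A, F) → towers=[B/G/D; C/F/A; E] holding=-  ← match
       stack(A, D) → towers=[B/G/D/A; C/F; E] holding=-
       stack(A, E) → towers=[B/G/D; C/F; E/A] holding=-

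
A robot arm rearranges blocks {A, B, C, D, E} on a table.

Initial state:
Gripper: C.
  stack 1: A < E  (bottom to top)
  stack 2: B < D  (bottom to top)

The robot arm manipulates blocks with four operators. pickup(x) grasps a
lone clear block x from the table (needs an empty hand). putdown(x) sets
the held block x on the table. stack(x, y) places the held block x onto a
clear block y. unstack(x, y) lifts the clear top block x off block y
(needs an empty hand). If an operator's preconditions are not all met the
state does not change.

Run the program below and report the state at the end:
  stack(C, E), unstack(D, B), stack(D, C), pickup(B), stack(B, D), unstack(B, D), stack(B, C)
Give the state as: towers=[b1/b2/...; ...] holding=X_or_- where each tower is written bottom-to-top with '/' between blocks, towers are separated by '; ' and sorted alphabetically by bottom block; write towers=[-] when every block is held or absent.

towers=[A/E/C/D] holding=B

step 1 (stack(C, E)): towers=[A/E/C; B/D] holding=-
step 2 (unstack(D, B)): towers=[A/E/C; B] holding=D
step 3 (stack(D, C)): towers=[A/E/C/D; B] holding=-
step 4 (pickup(B)): towers=[A/E/C/D] holding=B
step 5 (stack(B, D)): towers=[A/E/C/D/B] holding=-
step 6 (unstack(B, D)): towers=[A/E/C/D] holding=B
step 7 (stack(B, C)) [no-op]: towers=[A/E/C/D] holding=B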